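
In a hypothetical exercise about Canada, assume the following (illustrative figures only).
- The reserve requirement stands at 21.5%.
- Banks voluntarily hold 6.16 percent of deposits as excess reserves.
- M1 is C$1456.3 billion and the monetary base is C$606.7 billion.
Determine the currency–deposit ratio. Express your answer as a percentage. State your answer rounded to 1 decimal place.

24.0%

Using m = M/MB = 1456.3/606.7 ≈ 2.400363. From m = (1 + c)/(c + rr + e), rearranging gives 1 + c = m·(c + rr + e), so c·(1 − m) = m·(rr + e) − 1.
Hence c = [m·(rr + e) − 1]/(1 − m) = [2.400363 × (0.215 + 0.0616) − 1] / (1 − 2.400363) ≈ 0.239980.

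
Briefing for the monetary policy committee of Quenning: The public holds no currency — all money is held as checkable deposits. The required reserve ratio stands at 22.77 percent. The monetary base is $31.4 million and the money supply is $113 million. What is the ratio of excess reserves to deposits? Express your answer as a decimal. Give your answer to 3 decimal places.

0.050

Using m = M/MB = 113/31.4 ≈ 3.598726. Since m = (1 + c)/(c + rr + e), the denominator satisfies c + rr + e = (1 + c)/m = (1 + 0) / 3.598726 ≈ 0.277876.
With c = 0 and rr = 0.2277, the ratio of excess reserves to deposits is 0.277876 − 0 − 0.2277 = 0.050176.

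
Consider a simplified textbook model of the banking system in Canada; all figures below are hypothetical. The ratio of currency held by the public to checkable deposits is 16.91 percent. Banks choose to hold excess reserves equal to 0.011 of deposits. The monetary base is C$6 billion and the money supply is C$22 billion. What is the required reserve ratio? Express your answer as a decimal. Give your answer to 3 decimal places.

Using m = M/MB = 22/6 ≈ 3.666667. Since m = (1 + c)/(c + rr + e), the denominator satisfies c + rr + e = (1 + c)/m = (1 + 0.1691) / 3.666667 ≈ 0.318845.
With c = 0.1691 and e = 0.011, the required reserve ratio is 0.318845 − 0.1691 − 0.011 = 0.138745.

0.139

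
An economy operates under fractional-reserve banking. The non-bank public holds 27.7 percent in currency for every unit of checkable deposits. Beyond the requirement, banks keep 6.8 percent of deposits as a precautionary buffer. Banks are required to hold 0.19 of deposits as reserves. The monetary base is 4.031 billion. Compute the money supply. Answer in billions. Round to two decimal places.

The money multiplier is m = (1 + c) / (rr + e + c) = (1 + 0.277) / (0.19 + 0.068 + 0.277) ≈ 2.3869.
So M = m × MB = 2.3869 × 4.031 ≈ 9.6216 billion.

9.62 billion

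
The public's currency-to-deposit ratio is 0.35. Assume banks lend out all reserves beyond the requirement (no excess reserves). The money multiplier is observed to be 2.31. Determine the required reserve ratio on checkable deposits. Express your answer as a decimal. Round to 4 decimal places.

0.2344

Using m = 2.31. Since m = (1 + c)/(c + rr + e), the denominator satisfies c + rr + e = (1 + c)/m = (1 + 0.35) / 2.31 ≈ 0.584416.
With c = 0.35 and e = 0, the required reserve ratio on checkable deposits is 0.584416 − 0.35 − 0 = 0.234416.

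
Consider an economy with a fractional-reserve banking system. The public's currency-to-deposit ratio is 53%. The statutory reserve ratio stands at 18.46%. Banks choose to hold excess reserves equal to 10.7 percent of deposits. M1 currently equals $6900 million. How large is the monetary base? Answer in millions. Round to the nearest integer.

$3705 million

The money multiplier is m = (1 + c) / (rr + e + c) = (1 + 0.53) / (0.1846 + 0.107 + 0.53) ≈ 1.86222.
MB = M / m = 6900 / 1.86222 ≈ 3705.255 million.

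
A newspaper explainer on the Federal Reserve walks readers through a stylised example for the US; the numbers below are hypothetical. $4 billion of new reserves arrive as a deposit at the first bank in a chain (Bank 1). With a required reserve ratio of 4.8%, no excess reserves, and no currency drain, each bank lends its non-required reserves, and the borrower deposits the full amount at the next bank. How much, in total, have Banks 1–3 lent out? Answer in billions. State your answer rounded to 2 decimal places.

Bank i lends (1 − rr)^i of the original deposit: Bank 1 lends 4·0.9520 = 3.8080, Bank 2 lends 4·0.9520² ≈ 3.6252, and so on.
Summing a geometric series: total = 4·[0.9520·(1 − 0.9520^3) / (1 − 0.9520)] ≈ 10.8844 billion.

$10.88 billion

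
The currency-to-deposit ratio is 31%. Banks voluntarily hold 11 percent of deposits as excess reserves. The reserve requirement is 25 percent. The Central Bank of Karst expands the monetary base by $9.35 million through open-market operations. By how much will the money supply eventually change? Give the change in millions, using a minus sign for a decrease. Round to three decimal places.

The money multiplier is m = (1 + c) / (rr + e + c) = (1 + 0.31) / (0.25 + 0.11 + 0.31) ≈ 1.95522.
The purchase adds 9.35 million of base, so ΔM = m × ΔMB = 1.95522 × (+9.35) ≈ 18.2813 million.

$18.281 million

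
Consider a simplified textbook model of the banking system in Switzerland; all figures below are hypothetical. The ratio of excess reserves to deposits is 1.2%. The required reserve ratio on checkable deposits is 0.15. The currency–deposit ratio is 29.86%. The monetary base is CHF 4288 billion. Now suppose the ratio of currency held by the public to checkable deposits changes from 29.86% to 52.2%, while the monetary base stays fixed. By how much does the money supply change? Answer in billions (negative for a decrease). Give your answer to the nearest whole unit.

-2548 billion

Initially m₁ = (1 + 0.2986) / (0.15 + 0.012 + 0.2986) ≈ 2.81937, so M₁ = 2.81937 × 4288 ≈ 12089.4586 billion.
After the change m₂ = (1 + 0.522) / (0.15 + 0.012 + 0.522) ≈ 2.22515, so M₂ = 2.22515 × 4288 = 9541.4432 billion.
ΔM = M₂ − M₁ = 9541.4432 − 12089.4586 = -2548.0154 billion.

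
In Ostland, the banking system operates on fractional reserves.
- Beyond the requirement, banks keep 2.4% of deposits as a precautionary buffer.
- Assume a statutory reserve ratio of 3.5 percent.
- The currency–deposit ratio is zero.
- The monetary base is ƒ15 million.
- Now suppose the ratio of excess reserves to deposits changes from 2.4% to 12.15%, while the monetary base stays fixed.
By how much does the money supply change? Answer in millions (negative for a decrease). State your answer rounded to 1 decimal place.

Initially m₁ = 1 / (0.035 + 0.024) ≈ 16.9492, so M₁ = 16.9492 × 15 = 254.238 million.
After the change m₂ = 1 / (0.035 + 0.1215) ≈ 6.3898, so M₂ = 6.3898 × 15 = 95.847 million.
ΔM = M₂ − M₁ = 95.847 − 254.238 = -158.391 million.

-158.4 million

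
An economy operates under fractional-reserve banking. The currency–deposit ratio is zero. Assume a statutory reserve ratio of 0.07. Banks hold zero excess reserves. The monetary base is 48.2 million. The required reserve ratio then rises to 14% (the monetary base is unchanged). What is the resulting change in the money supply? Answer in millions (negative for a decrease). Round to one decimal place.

Initially m₁ = 1 / (0.07) ≈ 14.2857, so M₁ = 14.2857 × 48.2 ≈ 688.5707 million.
After the change m₂ = 1 / (0.14) ≈ 7.1429, so M₂ = 7.1429 × 48.2 ≈ 344.2878 million.
ΔM = M₂ − M₁ = 344.2878 − 688.5707 = -344.2829 million.

-344.3 million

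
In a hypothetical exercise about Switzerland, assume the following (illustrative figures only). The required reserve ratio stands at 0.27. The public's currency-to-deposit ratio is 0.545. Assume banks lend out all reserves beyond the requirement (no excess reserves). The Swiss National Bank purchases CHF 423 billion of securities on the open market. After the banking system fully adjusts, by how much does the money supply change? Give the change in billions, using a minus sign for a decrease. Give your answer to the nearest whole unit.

The money multiplier is m = (1 + c) / (rr + c) = (1 + 0.545) / (0.27 + 0.545) ≈ 1.8957.
The purchase adds 423 billion of base, so ΔM = m × ΔMB = 1.8957 × (+423) = 801.8811 billion.

CHF 802 billion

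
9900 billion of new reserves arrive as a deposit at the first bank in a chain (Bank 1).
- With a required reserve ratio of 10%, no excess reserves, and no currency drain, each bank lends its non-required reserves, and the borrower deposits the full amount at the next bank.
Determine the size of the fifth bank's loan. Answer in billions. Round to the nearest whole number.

Each bank lends a fraction (1 − rr) = 0.9000 of the deposit it receives, so Bank 5 receives 9900·0.9000^4 and lends 9900·0.9000^5 = 5845.8510 billion.

5846 billion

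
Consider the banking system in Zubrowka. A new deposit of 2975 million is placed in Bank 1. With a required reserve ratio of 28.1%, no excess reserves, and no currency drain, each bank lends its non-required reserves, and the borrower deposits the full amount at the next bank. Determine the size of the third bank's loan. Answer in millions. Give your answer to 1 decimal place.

Each bank lends a fraction (1 − rr) = 0.7190 of the deposit it receives, so Bank 3 receives 2975·0.7190^2 and lends 2975·0.7190^3 ≈ 1105.7925 million.

1105.8 million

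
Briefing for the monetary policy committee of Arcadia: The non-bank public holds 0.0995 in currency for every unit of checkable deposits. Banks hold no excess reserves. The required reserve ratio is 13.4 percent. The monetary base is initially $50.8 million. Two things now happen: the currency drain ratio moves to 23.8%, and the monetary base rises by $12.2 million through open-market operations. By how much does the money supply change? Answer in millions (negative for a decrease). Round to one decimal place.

-29.5 million

Before: m₁ = (1 + 0.0995) / (0.134 + 0.0995) ≈ 4.7088, MB₁ = 50.8, so M₁ = 4.7088 × 50.8 ≈ 239.207 million.
After: m₂ = (1 + 0.238) / (0.134 + 0.238) ≈ 3.3280, MB₂ = 50.8 + 12.2 = 63, so M₂ = 3.3280 × 63 = 209.664 million.
ΔM = M₂ − M₁ = 209.664 − 239.207 = -29.543 million.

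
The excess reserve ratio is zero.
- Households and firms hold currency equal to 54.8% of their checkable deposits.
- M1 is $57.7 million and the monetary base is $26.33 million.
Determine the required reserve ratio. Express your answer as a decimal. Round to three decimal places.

0.158

Using m = M/MB = 57.7/26.33 ≈ 2.191417. Since m = (1 + c)/(c + rr + e), the denominator satisfies c + rr + e = (1 + c)/m = (1 + 0.548) / 2.191417 ≈ 0.706392.
With c = 0.548 and e = 0, the required reserve ratio is 0.706392 − 0.548 − 0 = 0.158392.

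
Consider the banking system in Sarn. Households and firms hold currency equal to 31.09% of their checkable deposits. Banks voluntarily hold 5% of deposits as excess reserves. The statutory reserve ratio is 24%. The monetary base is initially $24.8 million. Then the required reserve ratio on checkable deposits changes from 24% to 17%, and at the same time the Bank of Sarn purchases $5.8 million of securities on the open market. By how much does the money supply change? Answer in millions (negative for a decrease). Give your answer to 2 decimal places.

Before: m₁ = (1 + 0.3109) / (0.24 + 0.05 + 0.3109) ≈ 2.18156, MB₁ = 24.8, so M₁ = 2.18156 × 24.8 ≈ 54.1027 million.
After: m₂ = (1 + 0.3109) / (0.17 + 0.05 + 0.3109) ≈ 2.46920, MB₂ = 24.8 + 5.8 = 30.6, so M₂ = 2.46920 × 30.6 ≈ 75.5575 million.
ΔM = M₂ − M₁ = 75.5575 − 54.1027 = 21.4548 million.

$21.45 million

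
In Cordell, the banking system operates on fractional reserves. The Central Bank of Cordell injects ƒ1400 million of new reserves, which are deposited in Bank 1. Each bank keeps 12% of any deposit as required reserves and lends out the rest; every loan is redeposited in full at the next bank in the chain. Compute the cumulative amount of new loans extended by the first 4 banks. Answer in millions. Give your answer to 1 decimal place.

ƒ4109.8 million

Bank i lends (1 − rr)^i of the original deposit: Bank 1 lends 1400·0.8800 = 1232.0000, Bank 2 lends 1400·0.8800² = 1084.1600, and so on.
Summing a geometric series: total = 1400·[0.8800·(1 − 0.8800^4) / (1 − 0.8800)] ≈ 4109.7943 million.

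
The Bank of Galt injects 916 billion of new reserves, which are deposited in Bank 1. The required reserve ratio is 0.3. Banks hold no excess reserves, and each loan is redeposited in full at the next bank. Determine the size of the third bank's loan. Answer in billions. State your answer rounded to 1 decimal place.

Each bank lends a fraction (1 − rr) = 0.7000 of the deposit it receives, so Bank 3 receives 916·0.7000^2 and lends 916·0.7000^3 = 314.1880 billion.

314.2 billion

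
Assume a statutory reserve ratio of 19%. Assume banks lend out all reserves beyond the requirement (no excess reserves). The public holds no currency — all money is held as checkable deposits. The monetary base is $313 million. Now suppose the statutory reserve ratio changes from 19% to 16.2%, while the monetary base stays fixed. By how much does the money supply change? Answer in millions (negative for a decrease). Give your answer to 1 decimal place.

Initially m₁ = 1 / (0.19) ≈ 5.26316, so M₁ = 5.26316 × 313 ≈ 1647.3691 million.
After the change m₂ = 1 / (0.162) ≈ 6.17284, so M₂ = 6.17284 × 313 ≈ 1932.0989 million.
ΔM = M₂ − M₁ = 1932.0989 − 1647.3691 = 284.7298 million.

$284.7 million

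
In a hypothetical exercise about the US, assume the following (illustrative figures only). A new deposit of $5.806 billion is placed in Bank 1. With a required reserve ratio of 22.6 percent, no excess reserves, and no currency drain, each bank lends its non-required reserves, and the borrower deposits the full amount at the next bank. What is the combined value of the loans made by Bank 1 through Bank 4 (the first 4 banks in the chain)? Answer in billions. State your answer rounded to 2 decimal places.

Bank i lends (1 − rr)^i of the original deposit: Bank 1 lends 5.806·0.7740 ≈ 4.4938, Bank 2 lends 5.806·0.7740² ≈ 3.4782, and so on.
Summing a geometric series: total = 5.806·[0.7740·(1 − 0.7740^4) / (1 − 0.7740)] ≈ 12.7480 billion.

$12.75 billion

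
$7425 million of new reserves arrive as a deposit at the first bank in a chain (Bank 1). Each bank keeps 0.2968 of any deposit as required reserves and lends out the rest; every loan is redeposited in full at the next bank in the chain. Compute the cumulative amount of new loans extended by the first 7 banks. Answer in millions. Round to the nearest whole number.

Bank i lends (1 − rr)^i of the original deposit: Bank 1 lends 7425·0.7032 = 5221.2600, Bank 2 lends 7425·0.7032² ≈ 3671.5900, and so on.
Summing a geometric series: total = 7425·[0.7032·(1 − 0.7032^7) / (1 − 0.7032)] ≈ 16096.0810 million.

$16096 million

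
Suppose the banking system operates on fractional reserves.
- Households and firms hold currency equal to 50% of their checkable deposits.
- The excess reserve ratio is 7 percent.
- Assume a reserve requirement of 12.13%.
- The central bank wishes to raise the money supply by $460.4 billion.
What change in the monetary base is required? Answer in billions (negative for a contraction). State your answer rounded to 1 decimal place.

The money multiplier is m = (1 + c) / (rr + e + c) = (1 + 0.5) / (0.1213 + 0.07 + 0.5) ≈ 2.16982.
ΔMB = ΔM / m = (+460.4) / 2.16982 ≈ 212.1835 billion.

$212.2 billion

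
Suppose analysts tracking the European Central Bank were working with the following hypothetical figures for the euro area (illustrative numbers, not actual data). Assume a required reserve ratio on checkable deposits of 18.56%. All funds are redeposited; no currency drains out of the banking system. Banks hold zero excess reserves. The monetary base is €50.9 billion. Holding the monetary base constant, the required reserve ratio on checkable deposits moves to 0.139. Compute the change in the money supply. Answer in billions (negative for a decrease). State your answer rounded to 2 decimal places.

Initially m₁ = 1 / (0.1856) ≈ 5.38793, so M₁ = 5.38793 × 50.9 ≈ 274.2456 billion.
After the change m₂ = 1 / (0.139) ≈ 7.19424, so M₂ = 7.19424 × 50.9 ≈ 366.1868 billion.
ΔM = M₂ − M₁ = 366.1868 − 274.2456 = 91.9412 billion.

€91.94 billion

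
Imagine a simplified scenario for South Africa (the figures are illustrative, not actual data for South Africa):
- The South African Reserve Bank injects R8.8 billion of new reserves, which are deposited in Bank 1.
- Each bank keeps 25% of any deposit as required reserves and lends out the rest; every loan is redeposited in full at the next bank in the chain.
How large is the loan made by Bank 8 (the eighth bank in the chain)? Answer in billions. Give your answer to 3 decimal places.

Each bank lends a fraction (1 − rr) = 0.7500 of the deposit it receives, so Bank 8 receives 8.8·0.7500^7 and lends 8.8·0.7500^8 ≈ 0.8810 billion.

R0.881 billion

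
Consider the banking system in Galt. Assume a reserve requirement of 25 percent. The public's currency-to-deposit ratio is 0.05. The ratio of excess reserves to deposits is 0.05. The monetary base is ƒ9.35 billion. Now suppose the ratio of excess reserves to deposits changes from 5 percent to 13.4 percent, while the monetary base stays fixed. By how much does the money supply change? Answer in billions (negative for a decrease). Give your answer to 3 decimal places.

-5.429 billion

Initially m₁ = (1 + 0.05) / (0.25 + 0.05 + 0.05) = 3, so M₁ = 3 × 9.35 = 28.05 billion.
After the change m₂ = (1 + 0.05) / (0.25 + 0.134 + 0.05) ≈ 2.41935, so M₂ = 2.41935 × 9.35 ≈ 22.6209 billion.
ΔM = M₂ − M₁ = 22.6209 − 28.05 = -5.4291 billion.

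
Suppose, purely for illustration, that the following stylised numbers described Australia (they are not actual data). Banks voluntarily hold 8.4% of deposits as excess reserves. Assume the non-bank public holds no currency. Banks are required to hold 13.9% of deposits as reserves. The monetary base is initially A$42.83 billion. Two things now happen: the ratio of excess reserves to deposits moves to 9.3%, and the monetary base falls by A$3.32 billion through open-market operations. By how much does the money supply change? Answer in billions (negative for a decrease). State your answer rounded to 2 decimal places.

Before: m₁ = 1 / (0.139 + 0.084) ≈ 4.48430, MB₁ = 42.83, so M₁ = 4.48430 × 42.83 ≈ 192.0626 billion.
After: m₂ = 1 / (0.139 + 0.093) ≈ 4.31034, MB₂ = 42.83 − 3.32 = 39.51, so M₂ = 4.31034 × 39.51 ≈ 170.3015 billion.
ΔM = M₂ − M₁ = 170.3015 − 192.0626 = -21.7611 billion.

-21.76 billion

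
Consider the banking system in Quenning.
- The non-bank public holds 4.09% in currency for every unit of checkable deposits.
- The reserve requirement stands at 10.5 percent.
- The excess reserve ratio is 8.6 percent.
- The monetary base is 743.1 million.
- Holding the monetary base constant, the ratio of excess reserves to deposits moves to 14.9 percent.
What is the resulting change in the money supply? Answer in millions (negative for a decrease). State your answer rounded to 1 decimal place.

-712.6 million

Initially m₁ = (1 + 0.0409) / (0.105 + 0.086 + 0.0409) ≈ 4.48857, so M₁ = 4.48857 × 743.1 ≈ 3335.4564 million.
After the change m₂ = (1 + 0.0409) / (0.105 + 0.149 + 0.0409) ≈ 3.52967, so M₂ = 3.52967 × 743.1 ≈ 2622.8978 million.
ΔM = M₂ − M₁ = 2622.8978 − 3335.4564 = -712.5586 million.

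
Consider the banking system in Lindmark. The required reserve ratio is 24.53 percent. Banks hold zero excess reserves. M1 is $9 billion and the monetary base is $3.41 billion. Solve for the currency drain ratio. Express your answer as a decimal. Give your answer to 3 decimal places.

0.215

Using m = M/MB = 9/3.41 ≈ 2.639296. From m = (1 + c)/(c + rr + e), rearranging gives 1 + c = m·(c + rr + e), so c·(1 − m) = m·(rr + e) − 1.
Hence c = [m·(rr + e) − 1]/(1 − m) = [2.639296 × (0.2453 + 0) − 1] / (1 − 2.639296) ≈ 0.215081.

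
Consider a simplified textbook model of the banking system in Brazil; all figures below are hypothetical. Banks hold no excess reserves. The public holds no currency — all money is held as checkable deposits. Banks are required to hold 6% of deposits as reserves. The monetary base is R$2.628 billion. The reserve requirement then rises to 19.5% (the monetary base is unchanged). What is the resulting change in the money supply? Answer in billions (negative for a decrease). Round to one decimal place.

Initially m₁ = 1 / (0.06) ≈ 16.6667, so M₁ = 16.6667 × 2.628 ≈ 43.8001 billion.
After the change m₂ = 1 / (0.195) ≈ 5.1282, so M₂ = 5.1282 × 2.628 ≈ 13.4769 billion.
ΔM = M₂ − M₁ = 13.4769 − 43.8001 = -30.3232 billion.

-30.3 billion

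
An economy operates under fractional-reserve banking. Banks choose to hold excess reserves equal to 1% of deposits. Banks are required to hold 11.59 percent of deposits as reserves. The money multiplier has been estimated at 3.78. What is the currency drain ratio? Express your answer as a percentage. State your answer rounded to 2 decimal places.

18.85%

Using m = 3.78. From m = (1 + c)/(c + rr + e), rearranging gives 1 + c = m·(c + rr + e), so c·(1 − m) = m·(rr + e) − 1.
Hence c = [m·(rr + e) − 1]/(1 − m) = [3.78 × (0.1159 + 0.01) − 1] / (1 − 3.78) ≈ 0.188524.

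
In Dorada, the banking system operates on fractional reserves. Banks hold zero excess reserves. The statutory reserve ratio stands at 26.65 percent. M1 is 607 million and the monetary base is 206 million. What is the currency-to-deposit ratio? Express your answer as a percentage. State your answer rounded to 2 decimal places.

Using m = M/MB = 607/206 ≈ 2.946602. From m = (1 + c)/(c + rr + e), rearranging gives 1 + c = m·(c + rr + e), so c·(1 − m) = m·(rr + e) − 1.
Hence c = [m·(rr + e) − 1]/(1 − m) = [2.946602 × (0.2665 + 0) − 1] / (1 − 2.946602) ≈ 0.110310.

11.03%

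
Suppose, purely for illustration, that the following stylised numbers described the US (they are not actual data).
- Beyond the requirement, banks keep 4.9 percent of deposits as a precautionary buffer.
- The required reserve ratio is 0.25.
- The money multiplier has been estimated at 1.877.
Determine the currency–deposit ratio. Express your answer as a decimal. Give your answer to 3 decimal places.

0.500

Using m = 1.877. From m = (1 + c)/(c + rr + e), rearranging gives 1 + c = m·(c + rr + e), so c·(1 − m) = m·(rr + e) − 1.
Hence c = [m·(rr + e) − 1]/(1 − m) = [1.877 × (0.25 + 0.049) − 1] / (1 − 1.877) ≈ 0.500316.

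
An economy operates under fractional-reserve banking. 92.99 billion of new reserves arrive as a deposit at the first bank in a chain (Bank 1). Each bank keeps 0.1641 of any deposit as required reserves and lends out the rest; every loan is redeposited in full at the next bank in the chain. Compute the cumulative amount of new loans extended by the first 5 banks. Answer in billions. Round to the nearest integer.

280 billion

Bank i lends (1 − rr)^i of the original deposit: Bank 1 lends 92.99·0.8359 ≈ 77.7303, Bank 2 lends 92.99·0.8359² ≈ 64.9748, and so on.
Summing a geometric series: total = 92.99·[0.8359·(1 − 0.8359^5) / (1 − 0.8359)] ≈ 280.3670 billion.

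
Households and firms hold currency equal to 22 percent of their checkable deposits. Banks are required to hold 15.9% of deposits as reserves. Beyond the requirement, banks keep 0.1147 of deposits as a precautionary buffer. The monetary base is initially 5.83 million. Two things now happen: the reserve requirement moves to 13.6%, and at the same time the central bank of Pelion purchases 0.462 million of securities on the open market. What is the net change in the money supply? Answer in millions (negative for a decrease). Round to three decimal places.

Before: m₁ = (1 + 0.22) / (0.159 + 0.1147 + 0.22) ≈ 2.47114, MB₁ = 5.83, so M₁ = 2.47114 × 5.83 ≈ 14.4067 million.
After: m₂ = (1 + 0.22) / (0.136 + 0.1147 + 0.22) ≈ 2.59188, MB₂ = 5.83 + 0.462 = 6.292, so M₂ = 2.59188 × 6.292 ≈ 16.3081 million.
ΔM = M₂ − M₁ = 16.3081 − 14.4067 = 1.9014 million.

1.901 million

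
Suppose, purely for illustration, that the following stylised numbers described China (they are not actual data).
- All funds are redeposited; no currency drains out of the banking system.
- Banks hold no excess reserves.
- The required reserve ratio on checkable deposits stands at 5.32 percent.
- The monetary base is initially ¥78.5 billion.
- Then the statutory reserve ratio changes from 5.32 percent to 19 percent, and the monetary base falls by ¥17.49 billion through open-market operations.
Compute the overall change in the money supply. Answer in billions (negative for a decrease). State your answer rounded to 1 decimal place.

Before: m₁ = 1 / (0.0532) ≈ 18.7970, MB₁ = 78.5, so M₁ = 18.7970 × 78.5 = 1475.5645 billion.
After: m₂ = 1 / (0.19) ≈ 5.2632, MB₂ = 78.5 − 17.49 = 61.01, so M₂ = 5.2632 × 61.01 ≈ 321.1078 billion.
ΔM = M₂ − M₁ = 321.1078 − 1475.5645 = -1154.4567 billion.

-1154.5 billion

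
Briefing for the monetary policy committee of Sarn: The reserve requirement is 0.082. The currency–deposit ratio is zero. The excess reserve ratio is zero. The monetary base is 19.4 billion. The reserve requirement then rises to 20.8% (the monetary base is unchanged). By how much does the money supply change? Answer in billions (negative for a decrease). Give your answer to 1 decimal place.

Initially m₁ = 1 / (0.082) ≈ 12.1951, so M₁ = 12.1951 × 19.4 ≈ 236.5849 billion.
After the change m₂ = 1 / (0.208) ≈ 4.8077, so M₂ = 4.8077 × 19.4 ≈ 93.2694 billion.
ΔM = M₂ − M₁ = 93.2694 − 236.5849 = -143.3155 billion.

-143.3 billion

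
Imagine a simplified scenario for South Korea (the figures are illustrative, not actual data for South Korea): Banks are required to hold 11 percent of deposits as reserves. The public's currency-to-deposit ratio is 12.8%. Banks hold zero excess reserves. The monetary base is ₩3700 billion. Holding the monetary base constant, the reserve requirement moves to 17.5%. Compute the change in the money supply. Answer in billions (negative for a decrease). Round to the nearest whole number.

Initially m₁ = (1 + 0.128) / (0.11 + 0.128) ≈ 4.73950, so M₁ = 4.73950 × 3700 = 17536.15 billion.
After the change m₂ = (1 + 0.128) / (0.175 + 0.128) ≈ 3.72277, so M₂ = 3.72277 × 3700 = 13774.249 billion.
ΔM = M₂ − M₁ = 13774.249 − 17536.15 = -3761.901 billion.

-3762 billion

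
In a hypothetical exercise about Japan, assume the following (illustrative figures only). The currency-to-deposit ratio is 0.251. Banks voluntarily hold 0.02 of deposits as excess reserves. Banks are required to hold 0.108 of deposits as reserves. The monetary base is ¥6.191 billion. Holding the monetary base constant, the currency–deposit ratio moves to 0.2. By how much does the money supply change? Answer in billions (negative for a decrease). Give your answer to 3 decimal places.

¥2.215 billion

Initially m₁ = (1 + 0.251) / (0.108 + 0.02 + 0.251) ≈ 3.30079, so M₁ = 3.30079 × 6.191 ≈ 20.4352 billion.
After the change m₂ = (1 + 0.2) / (0.108 + 0.02 + 0.2) ≈ 3.65854, so M₂ = 3.65854 × 6.191 ≈ 22.65 billion.
ΔM = M₂ − M₁ = 22.65 − 20.4352 = 2.2148 billion.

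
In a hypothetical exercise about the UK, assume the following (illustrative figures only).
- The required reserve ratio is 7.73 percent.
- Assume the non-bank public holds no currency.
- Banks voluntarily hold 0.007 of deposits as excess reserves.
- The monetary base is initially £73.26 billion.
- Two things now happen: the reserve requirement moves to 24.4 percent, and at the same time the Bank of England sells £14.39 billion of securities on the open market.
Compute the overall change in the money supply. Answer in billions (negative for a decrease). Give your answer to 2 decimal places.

Before: m₁ = 1 / (0.0773 + 0.007) ≈ 11.86240, MB₁ = 73.26, so M₁ = 11.86240 × 73.26 ≈ 869.0394 billion.
After: m₂ = 1 / (0.244 + 0.007) ≈ 3.98406, MB₂ = 73.26 − 14.39 = 58.87, so M₂ = 3.98406 × 58.87 ≈ 234.5416 billion.
ΔM = M₂ − M₁ = 234.5416 − 869.0394 = -634.4978 billion.

-634.50 billion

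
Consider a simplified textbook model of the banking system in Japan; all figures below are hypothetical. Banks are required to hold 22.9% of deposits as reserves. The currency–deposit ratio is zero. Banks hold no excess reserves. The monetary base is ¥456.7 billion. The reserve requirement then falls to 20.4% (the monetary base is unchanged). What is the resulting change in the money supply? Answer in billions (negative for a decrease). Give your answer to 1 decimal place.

¥244.4 billion

Initially m₁ = 1 / (0.229) ≈ 4.36681, so M₁ = 4.36681 × 456.7 ≈ 1994.3221 billion.
After the change m₂ = 1 / (0.204) ≈ 4.90196, so M₂ = 4.90196 × 456.7 ≈ 2238.7251 billion.
ΔM = M₂ − M₁ = 2238.7251 − 1994.3221 = 244.403 billion.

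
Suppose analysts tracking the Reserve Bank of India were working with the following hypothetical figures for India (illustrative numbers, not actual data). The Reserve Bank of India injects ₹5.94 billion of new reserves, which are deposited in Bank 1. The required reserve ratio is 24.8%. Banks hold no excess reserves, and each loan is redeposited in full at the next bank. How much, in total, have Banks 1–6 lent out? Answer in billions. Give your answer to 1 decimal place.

Bank i lends (1 − rr)^i of the original deposit: Bank 1 lends 5.94·0.7520 ≈ 4.4669, Bank 2 lends 5.94·0.7520² ≈ 3.3591, and so on.
Summing a geometric series: total = 5.94·[0.7520·(1 − 0.7520^6) / (1 − 0.7520)] ≈ 14.7543 billion.

₹14.8 billion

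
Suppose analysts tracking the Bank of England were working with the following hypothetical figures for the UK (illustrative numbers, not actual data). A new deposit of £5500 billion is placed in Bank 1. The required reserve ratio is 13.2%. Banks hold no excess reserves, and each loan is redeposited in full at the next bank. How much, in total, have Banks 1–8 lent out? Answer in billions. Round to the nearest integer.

Bank i lends (1 − rr)^i of the original deposit: Bank 1 lends 5500·0.8680 = 4774.0000, Bank 2 lends 5500·0.8680² = 4143.8320, and so on.
Summing a geometric series: total = 5500·[0.8680·(1 − 0.8680^8) / (1 − 0.8680)] ≈ 24512.9009 billion.

£24513 billion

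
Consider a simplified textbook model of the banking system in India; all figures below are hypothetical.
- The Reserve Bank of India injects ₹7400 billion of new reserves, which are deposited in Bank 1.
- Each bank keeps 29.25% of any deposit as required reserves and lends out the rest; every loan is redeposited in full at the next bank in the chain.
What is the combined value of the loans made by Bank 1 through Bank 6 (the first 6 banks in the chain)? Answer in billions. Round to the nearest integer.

Bank i lends (1 − rr)^i of the original deposit: Bank 1 lends 7400·0.7075 = 5235.5000, Bank 2 lends 7400·0.7075² ≈ 3704.1163, and so on.
Summing a geometric series: total = 7400·[0.7075·(1 − 0.7075^6) / (1 − 0.7075)] ≈ 15654.2765 billion.

₹15654 billion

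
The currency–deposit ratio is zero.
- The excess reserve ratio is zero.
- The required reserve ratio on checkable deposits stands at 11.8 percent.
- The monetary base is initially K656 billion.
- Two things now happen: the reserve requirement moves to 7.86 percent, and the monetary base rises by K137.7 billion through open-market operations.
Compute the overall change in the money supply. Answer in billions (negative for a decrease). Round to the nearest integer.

K4539 billion

Before: m₁ = 1 / (0.118) ≈ 8.4746, MB₁ = 656, so M₁ = 8.4746 × 656 = 5559.3376 billion.
After: m₂ = 1 / (0.0786) ≈ 12.7226, MB₂ = 656 + 137.7 = 793.7, so M₂ = 12.7226 × 793.7 ≈ 10097.9276 billion.
ΔM = M₂ − M₁ = 10097.9276 − 5559.3376 = 4538.59 billion.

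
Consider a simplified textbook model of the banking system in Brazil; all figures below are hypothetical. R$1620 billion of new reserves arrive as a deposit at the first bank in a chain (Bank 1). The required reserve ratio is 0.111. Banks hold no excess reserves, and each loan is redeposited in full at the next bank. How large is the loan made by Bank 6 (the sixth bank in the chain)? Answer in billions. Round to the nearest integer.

R$800 billion

Each bank lends a fraction (1 − rr) = 0.8890 of the deposit it receives, so Bank 6 receives 1620·0.8890^5 and lends 1620·0.8890^6 ≈ 799.6972 billion.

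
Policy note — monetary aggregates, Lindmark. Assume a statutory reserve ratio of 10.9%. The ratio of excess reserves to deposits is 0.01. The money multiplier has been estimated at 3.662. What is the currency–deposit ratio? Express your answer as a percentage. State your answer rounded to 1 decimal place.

Using m = 3.662. From m = (1 + c)/(c + rr + e), rearranging gives 1 + c = m·(c + rr + e), so c·(1 − m) = m·(rr + e) − 1.
Hence c = [m·(rr + e) − 1]/(1 − m) = [3.662 × (0.109 + 0.01) − 1] / (1 − 3.662) ≈ 0.211954.

21.2%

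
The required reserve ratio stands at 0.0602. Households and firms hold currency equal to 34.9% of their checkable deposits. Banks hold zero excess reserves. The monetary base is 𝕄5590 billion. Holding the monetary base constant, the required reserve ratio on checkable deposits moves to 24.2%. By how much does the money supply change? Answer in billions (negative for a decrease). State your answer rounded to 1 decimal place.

Initially m₁ = (1 + 0.349) / (0.0602 + 0.349) ≈ 3.296676, so M₁ = 3.296676 × 5590 ≈ 18428.4188 billion.
After the change m₂ = (1 + 0.349) / (0.242 + 0.349) ≈ 2.282572, so M₂ = 2.282572 × 5590 ≈ 12759.5775 billion.
ΔM = M₂ − M₁ = 12759.5775 − 18428.4188 = -5668.8413 billion.

-5668.8 billion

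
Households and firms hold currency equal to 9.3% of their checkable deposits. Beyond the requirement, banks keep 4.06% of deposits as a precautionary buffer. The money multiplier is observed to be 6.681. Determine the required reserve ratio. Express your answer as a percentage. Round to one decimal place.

Using m = 6.681. Since m = (1 + c)/(c + rr + e), the denominator satisfies c + rr + e = (1 + c)/m = (1 + 0.093) / 6.681 ≈ 0.163598.
With c = 0.093 and e = 0.0406, the required reserve ratio is 0.163598 − 0.093 − 0.0406 = 0.029998.

3.0%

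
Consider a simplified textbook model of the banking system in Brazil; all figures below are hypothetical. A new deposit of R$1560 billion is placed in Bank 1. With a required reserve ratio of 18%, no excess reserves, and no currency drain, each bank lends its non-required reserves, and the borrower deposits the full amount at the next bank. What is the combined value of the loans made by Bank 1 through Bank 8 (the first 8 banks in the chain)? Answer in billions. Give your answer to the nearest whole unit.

Bank i lends (1 − rr)^i of the original deposit: Bank 1 lends 1560·0.8200 = 1279.2000, Bank 2 lends 1560·0.8200² = 1048.9440, and so on.
Summing a geometric series: total = 1560·[0.8200·(1 − 0.8200^8) / (1 − 0.8200)] ≈ 5653.9639 billion.

R$5654 billion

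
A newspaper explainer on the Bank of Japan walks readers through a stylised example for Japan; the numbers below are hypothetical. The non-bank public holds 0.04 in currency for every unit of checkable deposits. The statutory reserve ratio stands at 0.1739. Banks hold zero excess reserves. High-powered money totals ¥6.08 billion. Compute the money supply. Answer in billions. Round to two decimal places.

The money multiplier is m = (1 + c) / (rr + c) = (1 + 0.04) / (0.1739 + 0.04) ≈ 4.8621.
So M = m × MB = 4.8621 × 6.08 ≈ 29.5616 billion.

¥29.56 billion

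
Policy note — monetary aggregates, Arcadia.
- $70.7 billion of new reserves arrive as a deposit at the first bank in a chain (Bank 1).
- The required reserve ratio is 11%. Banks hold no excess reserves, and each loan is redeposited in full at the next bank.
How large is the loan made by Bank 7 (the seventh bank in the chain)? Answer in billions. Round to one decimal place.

$31.3 billion

Each bank lends a fraction (1 − rr) = 0.8900 of the deposit it receives, so Bank 7 receives 70.7·0.8900^6 and lends 70.7·0.8900^7 ≈ 31.2716 billion.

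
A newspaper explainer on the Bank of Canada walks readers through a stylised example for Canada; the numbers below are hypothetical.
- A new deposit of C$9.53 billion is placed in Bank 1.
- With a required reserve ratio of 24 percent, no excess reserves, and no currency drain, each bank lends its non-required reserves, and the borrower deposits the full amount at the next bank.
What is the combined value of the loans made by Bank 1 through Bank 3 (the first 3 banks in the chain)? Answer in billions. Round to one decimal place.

C$16.9 billion

Bank i lends (1 − rr)^i of the original deposit: Bank 1 lends 9.53·0.7600 = 7.2428, Bank 2 lends 9.53·0.7600² ≈ 5.5045, and so on.
Summing a geometric series: total = 9.53·[0.7600·(1 − 0.7600^3) / (1 − 0.7600)] ≈ 16.9308 billion.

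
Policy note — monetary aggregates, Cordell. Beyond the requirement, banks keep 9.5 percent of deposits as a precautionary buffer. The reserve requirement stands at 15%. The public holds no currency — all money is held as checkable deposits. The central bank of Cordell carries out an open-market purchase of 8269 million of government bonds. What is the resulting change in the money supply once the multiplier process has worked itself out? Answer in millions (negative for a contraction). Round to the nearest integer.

The money multiplier is m = 1 / (rr + e) = 1 / (0.15 + 0.095) ≈ 4.08163.
The purchase adds 8269 million of base, so ΔM = m × ΔMB = 4.08163 × (+8269) ≈ 33750.9985 million.

33751 million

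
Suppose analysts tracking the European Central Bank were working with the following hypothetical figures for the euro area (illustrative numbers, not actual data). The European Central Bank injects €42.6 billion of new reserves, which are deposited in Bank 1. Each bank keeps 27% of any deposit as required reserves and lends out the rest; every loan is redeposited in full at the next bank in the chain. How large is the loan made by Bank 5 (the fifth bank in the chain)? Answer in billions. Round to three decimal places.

€8.831 billion

Each bank lends a fraction (1 − rr) = 0.7300 of the deposit it receives, so Bank 5 receives 42.6·0.7300^4 and lends 42.6·0.7300^5 ≈ 8.8313 billion.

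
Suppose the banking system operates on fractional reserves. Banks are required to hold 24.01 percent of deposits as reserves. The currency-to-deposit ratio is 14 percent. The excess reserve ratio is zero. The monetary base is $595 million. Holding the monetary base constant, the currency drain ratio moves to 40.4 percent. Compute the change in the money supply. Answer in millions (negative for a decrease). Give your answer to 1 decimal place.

Initially m₁ = (1 + 0.14) / (0.2401 + 0.14) ≈ 2.99921, so M₁ = 2.99921 × 595 ≈ 1784.53 million.
After the change m₂ = (1 + 0.404) / (0.2401 + 0.404) ≈ 2.17979, so M₂ = 2.17979 × 595 ≈ 1296.9751 million.
ΔM = M₂ − M₁ = 1296.9751 − 1784.53 = -487.5549 million.

-487.6 million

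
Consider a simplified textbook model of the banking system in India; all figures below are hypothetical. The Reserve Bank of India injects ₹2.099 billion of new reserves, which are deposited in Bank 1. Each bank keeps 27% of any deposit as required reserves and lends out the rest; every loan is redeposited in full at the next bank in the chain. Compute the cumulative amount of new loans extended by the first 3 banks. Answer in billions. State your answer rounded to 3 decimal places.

₹3.467 billion

Bank i lends (1 − rr)^i of the original deposit: Bank 1 lends 2.099·0.7300 ≈ 1.5323, Bank 2 lends 2.099·0.7300² ≈ 1.1186, and so on.
Summing a geometric series: total = 2.099·[0.7300·(1 − 0.7300^3) / (1 − 0.7300)] ≈ 3.4674 billion.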